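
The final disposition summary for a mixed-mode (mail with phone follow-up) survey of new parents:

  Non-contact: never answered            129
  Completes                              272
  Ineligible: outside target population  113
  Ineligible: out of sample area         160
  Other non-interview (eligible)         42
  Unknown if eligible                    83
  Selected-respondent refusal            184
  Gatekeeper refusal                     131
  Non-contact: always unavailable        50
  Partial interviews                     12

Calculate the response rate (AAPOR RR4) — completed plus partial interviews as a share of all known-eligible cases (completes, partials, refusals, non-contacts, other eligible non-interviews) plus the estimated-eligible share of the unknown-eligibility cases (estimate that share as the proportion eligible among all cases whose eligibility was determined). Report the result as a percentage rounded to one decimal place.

32.2%

Refusals = 131 + 184 = 315
No contact after all attempts = 129 + 50 = 179
Not eligible = 113 + 160 = 273
Top: 272 + 12 = 284
Determined eligible: 272 + 12 + 315 + 179 + 42 = 820
e = 820 / (820 + 273) = 820 / 1093 = 0.7502
Eligible share of unknowns: 0.7502 × 83 = 62.27
Denom: 820 + 62.27 = 882.27
RR4 = 284 / 882.27 = 0.3219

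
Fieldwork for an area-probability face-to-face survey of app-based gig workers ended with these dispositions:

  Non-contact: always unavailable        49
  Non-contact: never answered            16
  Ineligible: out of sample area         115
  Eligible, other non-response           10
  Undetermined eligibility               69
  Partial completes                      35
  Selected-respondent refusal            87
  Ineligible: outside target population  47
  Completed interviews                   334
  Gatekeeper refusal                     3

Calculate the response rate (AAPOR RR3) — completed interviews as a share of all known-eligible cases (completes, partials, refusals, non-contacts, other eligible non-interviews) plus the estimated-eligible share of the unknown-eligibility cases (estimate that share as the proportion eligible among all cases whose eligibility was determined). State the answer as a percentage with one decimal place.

56.9%

Declined to participate = 3 + 87 = 90
Never reached = 16 + 49 = 65
Ineligible = 47 + 115 = 162
Num → 334
Determined eligible → 334 + 35 + 90 + 65 + 10 = 534
e = 534 / (534 + 162) = 534 / 696 = 0.7672
Estimated eligible among unknowns → 0.7672 × 69 = 52.94
Denominator → 534 + 52.94 = 586.94
RR3 = 334 / 586.94 = 0.5691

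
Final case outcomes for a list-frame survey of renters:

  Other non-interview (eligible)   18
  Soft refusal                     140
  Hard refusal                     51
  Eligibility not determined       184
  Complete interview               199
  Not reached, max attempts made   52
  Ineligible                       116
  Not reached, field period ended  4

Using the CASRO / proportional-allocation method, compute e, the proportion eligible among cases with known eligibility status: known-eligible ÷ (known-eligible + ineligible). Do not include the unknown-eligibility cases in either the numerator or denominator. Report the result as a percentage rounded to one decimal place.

Refusal or break-off = 51 + 140 = 191
Non-contacts = 4 + 52 = 56
Known eligible = 199 + 191 + 56 + 18 = 464
e = 464 / (464 + 116) = 464 / 580 = 0.8000

80.0%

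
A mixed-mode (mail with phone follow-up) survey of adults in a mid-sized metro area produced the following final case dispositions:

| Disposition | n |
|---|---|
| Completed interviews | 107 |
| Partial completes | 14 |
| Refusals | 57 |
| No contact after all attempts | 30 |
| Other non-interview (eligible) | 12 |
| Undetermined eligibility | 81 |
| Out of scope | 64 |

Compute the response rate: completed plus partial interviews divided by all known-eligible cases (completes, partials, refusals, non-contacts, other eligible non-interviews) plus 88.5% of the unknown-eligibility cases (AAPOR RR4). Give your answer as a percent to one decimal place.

41.5%

Numerator: 107 + 14 = 121
Determined eligible: 107 + 14 + 57 + 30 + 12 = 220
e × U: 0.8850 × 81 = 71.69
Base: 220 + 71.69 = 291.69
RR4 = 121 / 291.69 = 0.4148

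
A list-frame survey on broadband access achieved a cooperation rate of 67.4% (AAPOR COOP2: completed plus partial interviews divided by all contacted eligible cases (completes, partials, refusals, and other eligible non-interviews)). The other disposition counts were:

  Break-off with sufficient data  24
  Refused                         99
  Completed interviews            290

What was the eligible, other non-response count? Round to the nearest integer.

Numerator = 290 + 24 = 314
COOP2 = 314 / D = 0.674
D = 314 / 0.674 = 465.9
Remaining denominator categories sum to 413
eligible, other non-response = 465.9 − 413 ≈ 53

53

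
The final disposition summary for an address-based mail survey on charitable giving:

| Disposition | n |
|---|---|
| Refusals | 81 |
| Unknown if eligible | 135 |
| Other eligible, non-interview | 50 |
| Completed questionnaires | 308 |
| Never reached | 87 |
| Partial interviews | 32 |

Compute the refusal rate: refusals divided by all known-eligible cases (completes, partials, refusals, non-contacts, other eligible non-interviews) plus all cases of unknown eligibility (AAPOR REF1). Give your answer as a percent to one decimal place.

11.7%

Num: 81
Denom: 308 + 32 + 81 + 87 + 50 + 135 = 693
REF1 = 81 / 693 = 0.1169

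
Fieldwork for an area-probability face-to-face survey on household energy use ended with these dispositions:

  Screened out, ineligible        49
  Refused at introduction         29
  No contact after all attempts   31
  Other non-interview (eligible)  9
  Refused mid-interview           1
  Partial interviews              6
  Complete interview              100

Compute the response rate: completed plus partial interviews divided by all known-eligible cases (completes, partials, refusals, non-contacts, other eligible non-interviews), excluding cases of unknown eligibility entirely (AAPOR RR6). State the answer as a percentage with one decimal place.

60.2%

Declined to participate = 29 + 1 = 30
Num → 100 + 6 = 106
Denominator → 100 + 6 + 30 + 31 + 9 = 176
RR6 = 106 / 176 = 0.6023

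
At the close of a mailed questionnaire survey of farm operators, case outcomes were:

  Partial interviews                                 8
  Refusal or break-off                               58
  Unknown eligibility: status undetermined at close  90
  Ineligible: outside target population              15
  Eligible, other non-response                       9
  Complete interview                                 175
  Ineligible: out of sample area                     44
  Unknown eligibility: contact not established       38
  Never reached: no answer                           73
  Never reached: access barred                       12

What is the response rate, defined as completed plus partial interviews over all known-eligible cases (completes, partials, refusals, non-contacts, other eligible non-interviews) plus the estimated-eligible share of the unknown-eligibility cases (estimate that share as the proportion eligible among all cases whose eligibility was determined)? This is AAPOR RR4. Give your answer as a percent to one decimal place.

41.2%

No answer / not reached = 73 + 12 = 85
Unknown if eligible = 38 + 90 = 128
Screened out, ineligible = 15 + 44 = 59
Numerator: 175 + 8 = 183
Known eligible: 175 + 8 + 58 + 85 + 9 = 335
e = 335 / (335 + 59) = 335 / 394 = 0.8503
Eligible share of unknowns: 0.8503 × 128 = 108.84
Denom: 335 + 108.84 = 443.84
RR4 = 183 / 443.84 = 0.4123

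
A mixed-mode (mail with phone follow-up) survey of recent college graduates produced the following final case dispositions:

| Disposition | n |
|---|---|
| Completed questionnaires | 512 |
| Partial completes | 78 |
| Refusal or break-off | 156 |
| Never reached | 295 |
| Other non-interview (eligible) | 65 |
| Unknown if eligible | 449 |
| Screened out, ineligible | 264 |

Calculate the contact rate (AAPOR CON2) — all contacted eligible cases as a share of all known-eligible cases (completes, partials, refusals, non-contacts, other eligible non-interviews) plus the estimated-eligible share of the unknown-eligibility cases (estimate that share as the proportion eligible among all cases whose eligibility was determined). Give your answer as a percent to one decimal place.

Numerator → 512 + 78 + 156 + 65 = 811
Known eligible → 512 + 78 + 156 + 295 + 65 = 1106
e = 1106 / (1106 + 264) = 1106 / 1370 = 0.8073
Eligible share of unknowns → 0.8073 × 449 = 362.48
Base → 1106 + 362.48 = 1468.48
CON2 = 811 / 1468.48 = 0.5523

55.2%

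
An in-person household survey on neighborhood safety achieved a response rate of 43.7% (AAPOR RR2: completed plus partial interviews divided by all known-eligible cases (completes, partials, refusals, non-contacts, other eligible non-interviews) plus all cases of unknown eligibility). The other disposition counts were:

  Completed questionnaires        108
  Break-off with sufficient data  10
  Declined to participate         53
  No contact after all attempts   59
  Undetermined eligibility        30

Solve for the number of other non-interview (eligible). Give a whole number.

10

Top → 108 + 10 = 118
RR2 = 118 / D = 0.437
D = 118 / 0.437 = 270.0
Rest of base = 260
other non-interview (eligible) = 270.0 − 260 ≈ 10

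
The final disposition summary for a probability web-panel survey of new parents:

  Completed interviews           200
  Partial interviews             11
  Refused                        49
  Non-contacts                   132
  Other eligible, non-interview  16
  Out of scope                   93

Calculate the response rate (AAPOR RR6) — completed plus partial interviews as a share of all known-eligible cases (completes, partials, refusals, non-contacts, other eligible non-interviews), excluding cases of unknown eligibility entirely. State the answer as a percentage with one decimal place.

51.7%

Top → 200 + 11 = 211
Base → 200 + 11 + 49 + 132 + 16 = 408
RR6 = 211 / 408 = 0.5172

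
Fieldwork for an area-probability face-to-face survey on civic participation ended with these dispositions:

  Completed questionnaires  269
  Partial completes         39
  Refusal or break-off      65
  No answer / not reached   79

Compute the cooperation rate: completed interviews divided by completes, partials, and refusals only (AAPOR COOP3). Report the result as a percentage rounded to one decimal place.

Top = 269
Denominator = 269 + 39 + 65 = 373
COOP3 = 269 / 373 = 0.7212

72.1%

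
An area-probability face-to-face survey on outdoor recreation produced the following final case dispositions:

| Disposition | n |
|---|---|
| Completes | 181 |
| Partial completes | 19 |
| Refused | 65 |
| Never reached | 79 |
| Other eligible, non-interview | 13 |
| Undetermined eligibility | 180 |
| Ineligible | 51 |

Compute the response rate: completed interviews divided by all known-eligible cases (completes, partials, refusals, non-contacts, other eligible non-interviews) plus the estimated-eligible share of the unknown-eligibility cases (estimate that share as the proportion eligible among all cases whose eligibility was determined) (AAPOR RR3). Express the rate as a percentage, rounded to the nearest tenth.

Top = 181
Known eligible = 181 + 19 + 65 + 79 + 13 = 357
e = 357 / (357 + 51) = 357 / 408 = 0.8750
Estimated eligible among unknowns = 0.8750 × 180 = 157.50
Denominator = 357 + 157.50 = 514.50
RR3 = 181 / 514.50 = 0.3518

35.2%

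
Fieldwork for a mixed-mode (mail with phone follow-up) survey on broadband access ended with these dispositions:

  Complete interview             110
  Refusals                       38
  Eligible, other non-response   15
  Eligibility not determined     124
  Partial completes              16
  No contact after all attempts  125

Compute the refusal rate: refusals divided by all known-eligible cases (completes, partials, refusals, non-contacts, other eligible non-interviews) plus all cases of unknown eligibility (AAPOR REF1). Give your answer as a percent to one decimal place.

Top = 38
Denom = 110 + 16 + 38 + 125 + 15 + 124 = 428
REF1 = 38 / 428 = 0.0888

8.9%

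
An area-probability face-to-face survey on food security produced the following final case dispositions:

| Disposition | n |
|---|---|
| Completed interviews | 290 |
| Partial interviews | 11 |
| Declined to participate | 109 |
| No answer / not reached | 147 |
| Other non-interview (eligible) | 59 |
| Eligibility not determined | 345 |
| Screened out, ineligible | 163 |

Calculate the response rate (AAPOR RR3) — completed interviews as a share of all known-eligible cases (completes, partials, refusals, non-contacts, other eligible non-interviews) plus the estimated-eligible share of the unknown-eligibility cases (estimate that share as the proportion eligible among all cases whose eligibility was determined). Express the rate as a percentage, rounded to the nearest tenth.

Numerator = 290
Known eligible = 290 + 11 + 109 + 147 + 59 = 616
e = 616 / (616 + 163) = 616 / 779 = 0.7908
e × U = 0.7908 × 345 = 272.83
Denominator = 616 + 272.83 = 888.83
RR3 = 290 / 888.83 = 0.3263

32.6%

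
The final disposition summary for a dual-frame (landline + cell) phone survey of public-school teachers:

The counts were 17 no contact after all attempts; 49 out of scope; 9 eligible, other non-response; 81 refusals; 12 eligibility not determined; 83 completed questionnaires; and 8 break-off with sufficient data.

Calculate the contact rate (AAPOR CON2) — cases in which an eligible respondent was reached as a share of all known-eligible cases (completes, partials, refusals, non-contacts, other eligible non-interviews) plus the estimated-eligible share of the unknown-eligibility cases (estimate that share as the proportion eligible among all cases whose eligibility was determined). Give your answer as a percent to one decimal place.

Top: 83 + 8 + 81 + 9 = 181
Determined eligible: 83 + 8 + 81 + 17 + 9 = 198
e = 198 / (198 + 49) = 198 / 247 = 0.8016
e × U: 0.8016 × 12 = 9.62
Denominator: 198 + 9.62 = 207.62
CON2 = 181 / 207.62 = 0.8718

87.2%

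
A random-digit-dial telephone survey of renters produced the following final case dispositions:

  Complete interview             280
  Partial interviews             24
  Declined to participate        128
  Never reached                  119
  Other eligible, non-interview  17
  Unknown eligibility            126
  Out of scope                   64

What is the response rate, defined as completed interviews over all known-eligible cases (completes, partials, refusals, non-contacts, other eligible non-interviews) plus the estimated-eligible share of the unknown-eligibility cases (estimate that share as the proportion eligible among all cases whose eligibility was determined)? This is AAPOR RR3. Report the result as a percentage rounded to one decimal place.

Numerator = 280
Known eligible = 280 + 24 + 128 + 119 + 17 = 568
e = 568 / (568 + 64) = 568 / 632 = 0.8987
Eligible share of unknowns = 0.8987 × 126 = 113.24
Base = 568 + 113.24 = 681.24
RR3 = 280 / 681.24 = 0.4110

41.1%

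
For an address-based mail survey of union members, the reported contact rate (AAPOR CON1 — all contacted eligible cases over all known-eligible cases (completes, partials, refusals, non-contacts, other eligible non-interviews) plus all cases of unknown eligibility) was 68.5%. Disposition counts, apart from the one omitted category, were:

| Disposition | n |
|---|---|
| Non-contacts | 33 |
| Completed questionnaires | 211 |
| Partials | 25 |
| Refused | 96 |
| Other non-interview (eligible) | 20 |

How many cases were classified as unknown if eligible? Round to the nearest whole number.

129

Num → 211 + 25 + 96 + 20 = 352
CON1 = 352 / D = 0.685
D = 352 / 0.685 = 513.9
Remaining denominator categories sum to 385
unknown if eligible = 513.9 − 385 ≈ 129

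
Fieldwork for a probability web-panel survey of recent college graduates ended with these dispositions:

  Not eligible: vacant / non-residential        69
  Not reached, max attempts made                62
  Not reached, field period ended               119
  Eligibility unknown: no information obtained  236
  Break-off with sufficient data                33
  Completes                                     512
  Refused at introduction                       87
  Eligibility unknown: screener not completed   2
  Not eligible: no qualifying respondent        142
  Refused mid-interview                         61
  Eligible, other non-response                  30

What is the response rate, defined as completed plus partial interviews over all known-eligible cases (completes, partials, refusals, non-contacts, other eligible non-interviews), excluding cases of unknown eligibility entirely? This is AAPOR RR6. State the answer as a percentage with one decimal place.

60.3%

Refused = 87 + 61 = 148
No contact after all attempts = 119 + 62 = 181
Unknown eligibility = 2 + 236 = 238
Not eligible = 142 + 69 = 211
Num: 512 + 33 = 545
Denom: 512 + 33 + 148 + 181 + 30 = 904
RR6 = 545 / 904 = 0.6029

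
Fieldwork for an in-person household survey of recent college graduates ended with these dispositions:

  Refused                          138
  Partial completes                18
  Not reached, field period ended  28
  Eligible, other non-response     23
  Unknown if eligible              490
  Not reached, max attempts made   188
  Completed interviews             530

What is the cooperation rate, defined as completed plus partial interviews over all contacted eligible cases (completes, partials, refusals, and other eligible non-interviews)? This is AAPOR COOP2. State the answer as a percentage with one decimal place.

77.3%

No contact after all attempts = 28 + 188 = 216
Numerator: 530 + 18 = 548
Denom: 530 + 18 + 138 + 23 = 709
COOP2 = 548 / 709 = 0.7729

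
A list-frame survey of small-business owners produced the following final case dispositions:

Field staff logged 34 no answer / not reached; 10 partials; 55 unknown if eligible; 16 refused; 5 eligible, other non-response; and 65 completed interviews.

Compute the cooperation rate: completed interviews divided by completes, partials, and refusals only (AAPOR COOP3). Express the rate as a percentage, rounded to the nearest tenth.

Numerator: 65
Denominator: 65 + 10 + 16 = 91
COOP3 = 65 / 91 = 0.7143

71.4%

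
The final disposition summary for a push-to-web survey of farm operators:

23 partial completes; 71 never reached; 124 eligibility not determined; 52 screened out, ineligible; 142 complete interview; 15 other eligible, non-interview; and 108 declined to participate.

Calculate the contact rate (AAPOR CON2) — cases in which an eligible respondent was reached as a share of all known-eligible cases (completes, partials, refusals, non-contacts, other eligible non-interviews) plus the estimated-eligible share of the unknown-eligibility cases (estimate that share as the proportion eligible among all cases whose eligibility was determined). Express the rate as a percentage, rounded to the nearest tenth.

61.6%

Numerator → 142 + 23 + 108 + 15 = 288
Eligible (known) → 142 + 23 + 108 + 71 + 15 = 359
e = 359 / (359 + 52) = 359 / 411 = 0.8735
e × U → 0.8735 × 124 = 108.31
Base → 359 + 108.31 = 467.31
CON2 = 288 / 467.31 = 0.6163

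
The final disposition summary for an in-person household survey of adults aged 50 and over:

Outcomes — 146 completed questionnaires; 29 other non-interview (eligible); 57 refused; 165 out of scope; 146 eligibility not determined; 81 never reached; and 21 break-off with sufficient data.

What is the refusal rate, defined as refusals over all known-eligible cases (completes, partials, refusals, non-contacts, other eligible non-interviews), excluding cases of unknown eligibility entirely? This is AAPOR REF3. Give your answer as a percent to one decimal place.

17.1%

Num = 57
Denom = 146 + 21 + 57 + 81 + 29 = 334
REF3 = 57 / 334 = 0.1707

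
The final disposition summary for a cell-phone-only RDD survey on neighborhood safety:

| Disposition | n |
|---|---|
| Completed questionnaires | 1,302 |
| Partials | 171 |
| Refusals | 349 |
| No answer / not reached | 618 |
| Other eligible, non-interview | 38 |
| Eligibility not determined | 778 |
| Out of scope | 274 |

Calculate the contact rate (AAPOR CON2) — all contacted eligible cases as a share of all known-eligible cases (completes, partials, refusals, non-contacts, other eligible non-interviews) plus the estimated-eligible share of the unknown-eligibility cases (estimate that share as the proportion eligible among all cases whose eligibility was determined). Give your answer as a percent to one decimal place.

Num: 1302 + 171 + 349 + 38 = 1860
Determined eligible: 1302 + 171 + 349 + 618 + 38 = 2478
e = 2478 / (2478 + 274) = 2478 / 2752 = 0.9004
Estimated eligible among unknowns: 0.9004 × 778 = 700.51
Base: 2478 + 700.51 = 3178.51
CON2 = 1860 / 3178.51 = 0.5852

58.5%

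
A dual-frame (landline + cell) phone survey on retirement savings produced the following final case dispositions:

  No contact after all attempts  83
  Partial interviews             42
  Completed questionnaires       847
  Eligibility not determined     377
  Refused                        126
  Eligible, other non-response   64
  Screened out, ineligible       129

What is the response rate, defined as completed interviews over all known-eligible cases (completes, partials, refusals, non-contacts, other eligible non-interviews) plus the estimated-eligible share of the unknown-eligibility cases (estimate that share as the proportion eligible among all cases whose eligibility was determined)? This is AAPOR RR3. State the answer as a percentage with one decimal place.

56.4%

Num = 847
Determined eligible = 847 + 42 + 126 + 83 + 64 = 1162
e = 1162 / (1162 + 129) = 1162 / 1291 = 0.9001
e × U = 0.9001 × 377 = 339.34
Base = 1162 + 339.34 = 1501.34
RR3 = 847 / 1501.34 = 0.5642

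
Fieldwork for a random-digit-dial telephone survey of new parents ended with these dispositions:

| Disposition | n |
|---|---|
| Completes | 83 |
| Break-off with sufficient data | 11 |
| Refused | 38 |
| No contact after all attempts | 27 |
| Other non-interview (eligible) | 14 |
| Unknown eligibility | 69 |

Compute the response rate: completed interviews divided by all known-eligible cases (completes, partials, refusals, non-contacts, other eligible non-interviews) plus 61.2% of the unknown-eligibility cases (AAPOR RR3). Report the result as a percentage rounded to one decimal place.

Numerator → 83
Known eligible → 83 + 11 + 38 + 27 + 14 = 173
e × U → 0.6120 × 69 = 42.23
Denom → 173 + 42.23 = 215.23
RR3 = 83 / 215.23 = 0.3856

38.6%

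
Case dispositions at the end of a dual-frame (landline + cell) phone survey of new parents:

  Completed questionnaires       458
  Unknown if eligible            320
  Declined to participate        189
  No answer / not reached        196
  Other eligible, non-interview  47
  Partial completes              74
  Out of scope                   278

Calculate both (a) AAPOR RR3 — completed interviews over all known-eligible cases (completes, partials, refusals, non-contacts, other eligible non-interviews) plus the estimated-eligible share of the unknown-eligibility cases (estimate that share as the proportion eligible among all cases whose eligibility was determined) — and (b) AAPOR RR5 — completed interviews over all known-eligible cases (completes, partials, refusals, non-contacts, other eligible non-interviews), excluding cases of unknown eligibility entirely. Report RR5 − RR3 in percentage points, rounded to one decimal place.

Numerator: 458
Known eligible: 458 + 74 + 189 + 196 + 47 = 964
e = 964 / (964 + 278) = 964 / 1242 = 0.7762
Estimated eligible among unknowns: 0.7762 × 320 = 248.38
Denom: 964 + 248.38 = 1212.38
RR3 = 458 / 1212.38 = 0.3778
Denom: 458 + 74 + 189 + 196 + 47 = 964
RR5 = 458 / 964 = 0.4751
Difference = 47.51 − 37.78 = 9.73 percentage points

9.7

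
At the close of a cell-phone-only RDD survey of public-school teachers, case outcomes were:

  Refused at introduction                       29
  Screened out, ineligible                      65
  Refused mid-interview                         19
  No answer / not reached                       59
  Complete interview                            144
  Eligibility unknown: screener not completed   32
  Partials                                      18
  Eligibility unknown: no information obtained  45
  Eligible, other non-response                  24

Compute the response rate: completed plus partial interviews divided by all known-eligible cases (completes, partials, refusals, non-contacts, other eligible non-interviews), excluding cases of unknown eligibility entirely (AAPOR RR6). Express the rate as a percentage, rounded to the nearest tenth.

55.3%

Refusals = 29 + 19 = 48
Unknown eligibility = 32 + 45 = 77
Num = 144 + 18 = 162
Denom = 144 + 18 + 48 + 59 + 24 = 293
RR6 = 162 / 293 = 0.5529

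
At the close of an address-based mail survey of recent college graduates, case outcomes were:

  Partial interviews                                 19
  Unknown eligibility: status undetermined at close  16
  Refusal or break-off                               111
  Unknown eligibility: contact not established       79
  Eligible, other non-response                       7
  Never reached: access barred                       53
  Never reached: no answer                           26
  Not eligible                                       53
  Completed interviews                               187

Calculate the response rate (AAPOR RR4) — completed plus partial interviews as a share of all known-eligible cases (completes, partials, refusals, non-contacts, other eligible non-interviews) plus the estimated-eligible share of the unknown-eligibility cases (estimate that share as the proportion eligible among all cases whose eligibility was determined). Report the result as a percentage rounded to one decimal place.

42.3%

No answer / not reached = 26 + 53 = 79
Unknown eligibility = 79 + 16 = 95
Top → 187 + 19 = 206
Determined eligible → 187 + 19 + 111 + 79 + 7 = 403
e = 403 / (403 + 53) = 403 / 456 = 0.8838
Eligible share of unknowns → 0.8838 × 95 = 83.96
Denom → 403 + 83.96 = 486.96
RR4 = 206 / 486.96 = 0.4230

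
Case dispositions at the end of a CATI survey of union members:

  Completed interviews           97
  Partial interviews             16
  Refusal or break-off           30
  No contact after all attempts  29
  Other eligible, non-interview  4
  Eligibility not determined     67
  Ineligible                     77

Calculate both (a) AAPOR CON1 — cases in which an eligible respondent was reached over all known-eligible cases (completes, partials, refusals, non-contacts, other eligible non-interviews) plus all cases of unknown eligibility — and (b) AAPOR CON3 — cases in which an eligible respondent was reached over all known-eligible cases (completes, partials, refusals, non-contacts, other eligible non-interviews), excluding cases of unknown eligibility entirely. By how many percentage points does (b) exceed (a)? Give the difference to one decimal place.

Numerator: 97 + 16 + 30 + 4 = 147
Base: 97 + 16 + 30 + 29 + 4 + 67 = 243
CON1 = 147 / 243 = 0.6049
Base: 97 + 16 + 30 + 29 + 4 = 176
CON3 = 147 / 176 = 0.8352
Difference = 83.52 − 60.49 = 23.03 percentage points

23.0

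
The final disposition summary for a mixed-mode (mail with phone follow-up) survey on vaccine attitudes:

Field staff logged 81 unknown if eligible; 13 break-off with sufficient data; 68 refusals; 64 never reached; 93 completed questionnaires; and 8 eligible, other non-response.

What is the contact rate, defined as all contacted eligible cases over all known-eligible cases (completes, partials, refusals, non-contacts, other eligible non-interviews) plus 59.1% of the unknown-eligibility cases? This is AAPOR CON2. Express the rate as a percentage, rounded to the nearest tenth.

61.9%

Numerator → 93 + 13 + 68 + 8 = 182
Eligible (known) → 93 + 13 + 68 + 64 + 8 = 246
Eligible share of unknowns → 0.5910 × 81 = 47.87
Denominator → 246 + 47.87 = 293.87
CON2 = 182 / 293.87 = 0.6193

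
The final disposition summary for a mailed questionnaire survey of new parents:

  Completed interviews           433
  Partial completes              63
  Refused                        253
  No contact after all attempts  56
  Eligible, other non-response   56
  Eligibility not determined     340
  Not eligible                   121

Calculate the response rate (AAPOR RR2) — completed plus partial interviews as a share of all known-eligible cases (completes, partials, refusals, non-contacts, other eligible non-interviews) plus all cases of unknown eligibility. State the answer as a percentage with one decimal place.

41.3%

Numerator → 433 + 63 = 496
Base → 433 + 63 + 253 + 56 + 56 + 340 = 1201
RR2 = 496 / 1201 = 0.4130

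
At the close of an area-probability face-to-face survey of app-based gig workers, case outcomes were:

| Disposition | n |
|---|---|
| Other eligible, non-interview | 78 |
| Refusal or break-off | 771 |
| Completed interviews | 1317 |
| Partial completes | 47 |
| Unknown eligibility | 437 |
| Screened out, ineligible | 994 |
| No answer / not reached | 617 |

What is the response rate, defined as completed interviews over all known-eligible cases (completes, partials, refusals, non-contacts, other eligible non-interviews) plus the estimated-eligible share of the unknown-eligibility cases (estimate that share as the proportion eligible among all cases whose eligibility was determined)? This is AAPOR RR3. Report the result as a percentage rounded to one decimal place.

Numerator → 1317
Known eligible → 1317 + 47 + 771 + 617 + 78 = 2830
e = 2830 / (2830 + 994) = 2830 / 3824 = 0.7401
Estimated eligible among unknowns → 0.7401 × 437 = 323.42
Denom → 2830 + 323.42 = 3153.42
RR3 = 1317 / 3153.42 = 0.4176

41.8%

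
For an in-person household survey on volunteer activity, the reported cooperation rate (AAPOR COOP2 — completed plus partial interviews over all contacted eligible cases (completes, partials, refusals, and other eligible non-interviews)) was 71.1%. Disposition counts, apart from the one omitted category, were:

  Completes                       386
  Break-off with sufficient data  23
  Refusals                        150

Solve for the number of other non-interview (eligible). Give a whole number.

16

Numerator = 386 + 23 = 409
COOP2 = 409 / D = 0.711
D = 409 / 0.711 = 575.2
Rest of base = 559
other non-interview (eligible) = 575.2 − 559 ≈ 16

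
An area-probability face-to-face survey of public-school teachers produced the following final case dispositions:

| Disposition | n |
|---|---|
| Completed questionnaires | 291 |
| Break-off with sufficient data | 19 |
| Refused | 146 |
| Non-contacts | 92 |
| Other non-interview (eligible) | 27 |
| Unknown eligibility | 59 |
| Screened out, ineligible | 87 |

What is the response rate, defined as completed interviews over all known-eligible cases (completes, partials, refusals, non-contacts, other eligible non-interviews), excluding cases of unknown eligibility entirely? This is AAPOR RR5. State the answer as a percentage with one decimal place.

50.6%

Top = 291
Denom = 291 + 19 + 146 + 92 + 27 = 575
RR5 = 291 / 575 = 0.5061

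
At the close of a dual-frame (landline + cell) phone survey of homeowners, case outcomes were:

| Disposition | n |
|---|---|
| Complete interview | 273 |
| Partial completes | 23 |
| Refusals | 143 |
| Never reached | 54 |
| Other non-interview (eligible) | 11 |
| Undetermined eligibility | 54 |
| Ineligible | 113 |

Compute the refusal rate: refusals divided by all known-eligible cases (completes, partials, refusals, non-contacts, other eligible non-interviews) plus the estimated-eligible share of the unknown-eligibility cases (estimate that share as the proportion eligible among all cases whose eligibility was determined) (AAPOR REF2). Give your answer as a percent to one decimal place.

26.1%

Top: 143
Eligible (known): 273 + 23 + 143 + 54 + 11 = 504
e = 504 / (504 + 113) = 504 / 617 = 0.8169
Eligible share of unknowns: 0.8169 × 54 = 44.11
Base: 504 + 44.11 = 548.11
REF2 = 143 / 548.11 = 0.2609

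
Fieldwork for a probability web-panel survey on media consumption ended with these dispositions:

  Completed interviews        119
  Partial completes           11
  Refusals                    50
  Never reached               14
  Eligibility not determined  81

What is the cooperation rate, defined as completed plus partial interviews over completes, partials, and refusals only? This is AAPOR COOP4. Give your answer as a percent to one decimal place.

Numerator: 119 + 11 = 130
Denominator: 119 + 11 + 50 = 180
COOP4 = 130 / 180 = 0.7222

72.2%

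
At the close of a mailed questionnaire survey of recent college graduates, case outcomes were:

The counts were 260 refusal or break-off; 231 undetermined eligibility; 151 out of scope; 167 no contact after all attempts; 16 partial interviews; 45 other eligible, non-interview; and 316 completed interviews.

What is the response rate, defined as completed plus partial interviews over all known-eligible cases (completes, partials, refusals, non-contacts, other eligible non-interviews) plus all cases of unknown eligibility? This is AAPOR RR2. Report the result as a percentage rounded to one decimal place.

32.1%

Top = 316 + 16 = 332
Denominator = 316 + 16 + 260 + 167 + 45 + 231 = 1035
RR2 = 332 / 1035 = 0.3208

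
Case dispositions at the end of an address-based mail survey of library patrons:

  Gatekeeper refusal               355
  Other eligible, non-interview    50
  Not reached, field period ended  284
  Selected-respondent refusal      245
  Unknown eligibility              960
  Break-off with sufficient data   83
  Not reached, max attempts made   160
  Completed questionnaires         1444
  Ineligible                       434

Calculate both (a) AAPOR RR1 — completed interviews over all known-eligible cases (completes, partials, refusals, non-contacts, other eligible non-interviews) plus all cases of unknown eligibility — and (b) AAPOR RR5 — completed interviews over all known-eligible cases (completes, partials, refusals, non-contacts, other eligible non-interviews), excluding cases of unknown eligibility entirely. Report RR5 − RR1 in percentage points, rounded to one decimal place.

14.8

Refusals = 355 + 245 = 600
No contact after all attempts = 284 + 160 = 444
Num = 1444
Denom = 1444 + 83 + 600 + 444 + 50 + 960 = 3581
RR1 = 1444 / 3581 = 0.4032
Denom = 1444 + 83 + 600 + 444 + 50 = 2621
RR5 = 1444 / 2621 = 0.5509
Difference = 55.09 − 40.32 = 14.77 percentage points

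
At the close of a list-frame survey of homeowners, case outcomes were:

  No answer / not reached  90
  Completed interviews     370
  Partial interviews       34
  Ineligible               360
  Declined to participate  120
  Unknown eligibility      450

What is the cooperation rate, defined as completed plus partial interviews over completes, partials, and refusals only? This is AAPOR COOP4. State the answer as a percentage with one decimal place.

77.1%

Numerator → 370 + 34 = 404
Denom → 370 + 34 + 120 = 524
COOP4 = 404 / 524 = 0.7710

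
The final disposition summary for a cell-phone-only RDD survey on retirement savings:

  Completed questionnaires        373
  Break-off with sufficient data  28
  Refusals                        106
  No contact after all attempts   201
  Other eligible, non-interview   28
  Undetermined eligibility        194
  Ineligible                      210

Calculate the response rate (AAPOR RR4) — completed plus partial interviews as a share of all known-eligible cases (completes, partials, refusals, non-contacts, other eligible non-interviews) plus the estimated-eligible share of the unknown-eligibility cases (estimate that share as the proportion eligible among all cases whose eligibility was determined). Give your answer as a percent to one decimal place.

45.2%

Top: 373 + 28 = 401
Determined eligible: 373 + 28 + 106 + 201 + 28 = 736
e = 736 / (736 + 210) = 736 / 946 = 0.7780
Estimated eligible among unknowns: 0.7780 × 194 = 150.93
Denom: 736 + 150.93 = 886.93
RR4 = 401 / 886.93 = 0.4521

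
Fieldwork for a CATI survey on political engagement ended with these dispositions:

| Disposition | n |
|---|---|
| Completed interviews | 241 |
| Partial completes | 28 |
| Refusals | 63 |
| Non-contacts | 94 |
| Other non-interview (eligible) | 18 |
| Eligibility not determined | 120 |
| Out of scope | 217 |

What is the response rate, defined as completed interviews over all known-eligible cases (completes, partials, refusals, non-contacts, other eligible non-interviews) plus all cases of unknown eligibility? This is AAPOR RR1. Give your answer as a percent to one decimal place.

42.7%

Num → 241
Denominator → 241 + 28 + 63 + 94 + 18 + 120 = 564
RR1 = 241 / 564 = 0.4273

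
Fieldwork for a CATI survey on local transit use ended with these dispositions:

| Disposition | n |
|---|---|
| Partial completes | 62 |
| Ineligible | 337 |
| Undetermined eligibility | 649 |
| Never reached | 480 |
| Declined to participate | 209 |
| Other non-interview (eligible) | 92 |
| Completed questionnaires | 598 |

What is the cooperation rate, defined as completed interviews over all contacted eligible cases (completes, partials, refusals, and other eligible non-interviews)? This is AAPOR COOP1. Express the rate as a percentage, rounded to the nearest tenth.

62.2%

Num → 598
Denom → 598 + 62 + 209 + 92 = 961
COOP1 = 598 / 961 = 0.6223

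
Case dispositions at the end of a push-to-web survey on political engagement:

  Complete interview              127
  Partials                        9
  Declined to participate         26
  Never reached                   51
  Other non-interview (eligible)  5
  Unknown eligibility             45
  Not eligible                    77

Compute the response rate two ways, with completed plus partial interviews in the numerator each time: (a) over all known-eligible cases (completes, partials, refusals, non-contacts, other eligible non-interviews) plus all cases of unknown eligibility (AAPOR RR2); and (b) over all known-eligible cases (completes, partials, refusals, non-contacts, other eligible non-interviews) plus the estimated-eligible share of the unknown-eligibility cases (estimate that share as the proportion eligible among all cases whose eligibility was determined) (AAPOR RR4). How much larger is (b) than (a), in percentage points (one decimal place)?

2.4

Num = 127 + 9 = 136
Denom = 127 + 9 + 26 + 51 + 5 + 45 = 263
RR2 = 136 / 263 = 0.5171
Eligible (known) = 127 + 9 + 26 + 51 + 5 = 218
e = 218 / (218 + 77) = 218 / 295 = 0.7390
e × U = 0.7390 × 45 = 33.26
Denom = 218 + 33.26 = 251.26
RR4 = 136 / 251.26 = 0.5413
Difference = 54.13 − 51.71 = 2.42 percentage points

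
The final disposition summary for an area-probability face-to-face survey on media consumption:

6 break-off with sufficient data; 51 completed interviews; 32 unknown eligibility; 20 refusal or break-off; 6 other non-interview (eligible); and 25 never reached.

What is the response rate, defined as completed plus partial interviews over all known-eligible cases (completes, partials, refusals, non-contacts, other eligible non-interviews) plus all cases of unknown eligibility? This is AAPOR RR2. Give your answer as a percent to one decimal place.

40.7%

Top → 51 + 6 = 57
Denom → 51 + 6 + 20 + 25 + 6 + 32 = 140
RR2 = 57 / 140 = 0.4071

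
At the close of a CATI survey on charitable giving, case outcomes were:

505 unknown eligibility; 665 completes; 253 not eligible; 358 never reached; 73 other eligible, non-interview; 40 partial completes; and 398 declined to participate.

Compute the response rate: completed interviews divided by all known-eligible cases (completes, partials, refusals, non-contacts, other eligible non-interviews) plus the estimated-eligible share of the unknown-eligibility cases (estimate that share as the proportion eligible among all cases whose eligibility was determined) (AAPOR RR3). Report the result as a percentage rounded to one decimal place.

33.8%

Num = 665
Known eligible = 665 + 40 + 398 + 358 + 73 = 1534
e = 1534 / (1534 + 253) = 1534 / 1787 = 0.8584
Eligible share of unknowns = 0.8584 × 505 = 433.49
Denominator = 1534 + 433.49 = 1967.49
RR3 = 665 / 1967.49 = 0.3380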